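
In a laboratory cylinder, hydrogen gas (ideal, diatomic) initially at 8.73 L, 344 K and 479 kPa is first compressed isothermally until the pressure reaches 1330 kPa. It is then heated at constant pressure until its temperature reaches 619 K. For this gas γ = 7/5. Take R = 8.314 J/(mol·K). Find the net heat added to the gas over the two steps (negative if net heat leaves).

7430 J

n = P₁V₁/(RT₁) = 479×8.73/(8.314×344) = 1.46 mol.
Step 1 — Isothermal: T stays 344 K; PV = const ⇒ V₂ = 3.14 L, P₂ = 1330 kPa.
ΔU = 0 (ideal gas, T constant).
W = nRT ln(V₂/V₁) = 1.46×8.314×344×ln(0.360) = -4270 J.
Q = ΔU + W = -4270 J.
State after step 1: P = 1330 kPa, V = 3.14 L, T = 344 K.
Step 2 — Isobaric: P stays 1330 kPa; V/T = const ⇒ T₂ = 619 K, V₂ = 5.66 L.
W = PΔV = 1330×(5.66−3.14) kPa·L = 3340 J.
ΔU = nCvΔT = 1.46×20.8×(619−344) = 8360 J.
Q = ΔU + W = nCpΔT = 11700 J.
Net over both steps: W = -928 J, Q = 7430 J, ΔU = 8360 J.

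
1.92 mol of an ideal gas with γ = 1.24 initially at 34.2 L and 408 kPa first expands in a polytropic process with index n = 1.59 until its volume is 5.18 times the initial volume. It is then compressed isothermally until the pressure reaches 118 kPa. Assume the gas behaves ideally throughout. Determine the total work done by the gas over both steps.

7420 J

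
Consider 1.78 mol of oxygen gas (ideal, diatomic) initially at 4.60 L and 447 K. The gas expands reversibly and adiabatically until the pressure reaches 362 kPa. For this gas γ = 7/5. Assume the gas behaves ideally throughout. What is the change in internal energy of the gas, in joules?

-5390 J

P₁ = nRT₁/V₁ = 1.78×8.314×447/4.60 = 1440 kPa.
Adiabatic: T₂/T₁ = (P₂/P₁)^((γ−1)/γ) ⇒ T₂ = 447×(0.252)^0.286 = 301 K; V₂ = 12.3 L.
For an ideal gas ΔU = nCvΔT with Cv = (5/2)R = 20.8 J/(mol·K).
ΔU = 1.78×20.8×(301−447) = -5390 J.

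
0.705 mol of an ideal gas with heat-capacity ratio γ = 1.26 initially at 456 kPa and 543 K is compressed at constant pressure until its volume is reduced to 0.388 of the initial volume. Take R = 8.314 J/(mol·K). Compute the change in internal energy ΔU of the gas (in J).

V₁ = nRT₁/P₁ = 0.705×8.314×543/456 = 6.98 L.
Isobaric: P stays 456 kPa; V/T = const ⇒ T₂ = 211 K, V₂ = 2.71 L.
For an ideal gas ΔU = nCvΔT with Cv = R/(γ−1) = 32.0 J/(mol·K).
ΔU = 0.705×32.0×(211−543) = -7490 J.

-7490 J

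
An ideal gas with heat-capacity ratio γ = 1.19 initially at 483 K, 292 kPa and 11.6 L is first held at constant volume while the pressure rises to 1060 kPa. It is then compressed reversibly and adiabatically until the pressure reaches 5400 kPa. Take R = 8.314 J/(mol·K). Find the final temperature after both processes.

2270 K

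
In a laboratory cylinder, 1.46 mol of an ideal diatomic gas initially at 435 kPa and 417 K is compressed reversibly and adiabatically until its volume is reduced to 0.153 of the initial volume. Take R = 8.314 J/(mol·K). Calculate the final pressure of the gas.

V₁ = nRT₁/P₁ = 1.46×8.314×417/435 = 11.6 L.
Adiabatic: TV^(γ−1) = const ⇒ T₂ = 417×(6.54)^0.400 = 884 K; PV^γ = const ⇒ P₂ = 6020 kPa.

6020 kPa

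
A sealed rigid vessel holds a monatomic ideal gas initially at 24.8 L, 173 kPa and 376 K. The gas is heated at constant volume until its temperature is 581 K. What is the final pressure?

Isochoric: V stays 24.8 L; P/T = const ⇒ T₂ = 581 K, P₂ = 267 kPa.

267 kPa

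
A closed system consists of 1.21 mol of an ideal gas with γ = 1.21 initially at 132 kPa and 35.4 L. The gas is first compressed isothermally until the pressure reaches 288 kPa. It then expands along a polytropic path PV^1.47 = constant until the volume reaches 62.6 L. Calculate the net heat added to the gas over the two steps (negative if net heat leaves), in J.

T₁ = P₁V₁/(nR) = 132×35.4/(1.21×8.314) = 464 K.
Step 1 — Isothermal: T stays 464 K; PV = const ⇒ V₂ = 16.2 L, P₂ = 288 kPa.
ΔU = 0 (ideal gas, T constant).
W = nRT ln(V₂/V₁) = 1.21×8.314×464×ln(0.458) = -3650 J.
Q = ΔU + W = -3650 J.
State after step 1: P = 288 kPa, V = 16.2 L, T = 464 K.
Step 2 — Polytropic n=1.47: T₂ = T₁(V₁/V₂)^(n−1) = 464×(0.259)^0.47 = 246 K; P₂ = P₁(V₁/V₂)^n = 39.6 kPa.
W = (P₁V₁−P₂V₂)/(n−1) = (288×16.2−39.6×62.6)/0.47 = 4670 J.
ΔU = nCvΔT = 1.21×39.6×(246−464) = -10500 J.
Q = ΔU + W = -5780 J.
Net over both steps: W = 1030 J, Q = -9430 J, ΔU = -10500 J.

-9430 J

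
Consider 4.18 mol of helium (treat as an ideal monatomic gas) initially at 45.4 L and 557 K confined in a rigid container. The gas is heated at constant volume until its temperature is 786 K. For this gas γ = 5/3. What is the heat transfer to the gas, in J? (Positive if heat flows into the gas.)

11900 J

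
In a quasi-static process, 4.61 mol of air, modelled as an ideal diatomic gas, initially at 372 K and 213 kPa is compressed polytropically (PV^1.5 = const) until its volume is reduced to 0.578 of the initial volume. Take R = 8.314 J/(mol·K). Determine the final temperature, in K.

489 K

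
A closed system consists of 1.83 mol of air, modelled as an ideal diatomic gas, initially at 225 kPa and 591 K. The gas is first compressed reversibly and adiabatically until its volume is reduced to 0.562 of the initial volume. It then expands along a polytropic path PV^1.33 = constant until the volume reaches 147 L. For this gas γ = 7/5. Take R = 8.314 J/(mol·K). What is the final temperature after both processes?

400 K

V₁ = nRT₁/P₁ = 1.83×8.314×591/225 = 40.0 L.
Step 1 — Adiabatic: TV^(γ−1) = const ⇒ T₂ = 591×(1.78)^0.400 = 744 K; PV^γ = const ⇒ P₂ = 504 kPa.
ΔU = nCvΔT = 1.83×20.8×(744−591) = 5830 J.
Q = 0 for an adiabatic process, so W = −ΔU = -5830 J.
State after step 1: P = 504 kPa, V = 22.5 L, T = 744 K.
Step 2 — Polytropic n=1.33: T₂ = T₁(V₁/V₂)^(n−1) = 744×(0.153)^0.33 = 400 K; P₂ = P₁(V₁/V₂)^n = 41.4 kPa.
W = (P₁V₁−P₂V₂)/(n−1) = (504×22.5−41.4×147)/0.33 = 15900 J.
ΔU = nCvΔT = 1.83×20.8×(400−744) = -13100 J.
Q = ΔU + W = 2770 J.
Net over both steps: W = 10000 J, Q = 2770 J, ΔU = -7250 J.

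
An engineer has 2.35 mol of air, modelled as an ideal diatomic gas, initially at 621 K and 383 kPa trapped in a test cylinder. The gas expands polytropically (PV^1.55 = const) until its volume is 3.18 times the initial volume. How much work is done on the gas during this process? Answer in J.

V₁ = nRT₁/P₁ = 2.35×8.314×621/383 = 31.7 L.
Polytropic n=1.55: T₂ = T₁(V₁/V₂)^(n−1) = 621×(0.314)^0.55 = 329 K; P₂ = P₁(V₁/V₂)^n = 63.7 kPa.
W = (P₁V₁−P₂V₂)/(n−1) = (383×31.7−63.7×101)/0.55 = 10400 J.
Work done on the gas = −W_by = -10400 J.

-10400 J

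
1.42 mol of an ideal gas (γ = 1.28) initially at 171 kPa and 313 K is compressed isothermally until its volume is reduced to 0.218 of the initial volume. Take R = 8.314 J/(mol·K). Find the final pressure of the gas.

784 kPa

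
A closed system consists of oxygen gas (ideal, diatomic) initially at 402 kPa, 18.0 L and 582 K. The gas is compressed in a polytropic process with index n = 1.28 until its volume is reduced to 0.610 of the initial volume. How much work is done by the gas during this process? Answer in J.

-3840 J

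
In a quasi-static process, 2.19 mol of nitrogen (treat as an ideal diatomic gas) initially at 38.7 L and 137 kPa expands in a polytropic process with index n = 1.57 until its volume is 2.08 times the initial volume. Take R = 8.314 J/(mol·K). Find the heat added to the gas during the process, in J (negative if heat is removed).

T₁ = P₁V₁/(nR) = 137×38.7/(2.19×8.314) = 291 K.
Polytropic n=1.57: T₂ = T₁(V₁/V₂)^(n−1) = 291×(0.481)^0.57 = 192 K; P₂ = P₁(V₁/V₂)^n = 43.4 kPa.
W = (P₁V₁−P₂V₂)/(n−1) = (137×38.7−43.4×80.5)/0.57 = 3170 J.
ΔU = nCvΔT = 2.19×20.8×(192−291) = -4520 J.
Q = ΔU + W = -1350 J.

-1350 J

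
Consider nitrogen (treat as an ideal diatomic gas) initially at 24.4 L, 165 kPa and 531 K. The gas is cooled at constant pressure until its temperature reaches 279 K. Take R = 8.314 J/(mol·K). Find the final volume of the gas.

12.8 L

Isobaric: P stays 165 kPa; V/T = const ⇒ T₂ = 279 K, V₂ = 12.8 L.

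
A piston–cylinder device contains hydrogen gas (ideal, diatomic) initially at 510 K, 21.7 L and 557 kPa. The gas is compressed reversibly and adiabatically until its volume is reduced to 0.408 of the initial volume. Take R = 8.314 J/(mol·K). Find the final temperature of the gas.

730 K

Adiabatic: TV^(γ−1) = const ⇒ T₂ = 510×(2.45)^0.400 = 730 K; PV^γ = const ⇒ P₂ = 1950 kPa.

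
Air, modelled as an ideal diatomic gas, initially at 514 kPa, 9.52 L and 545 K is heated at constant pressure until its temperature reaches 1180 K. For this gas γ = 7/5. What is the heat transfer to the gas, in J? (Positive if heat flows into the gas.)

20000 J

n = P₁V₁/(RT₁) = 514×9.52/(8.314×545) = 1.08 mol.
Isobaric: P stays 514 kPa; V/T = const ⇒ T₂ = 1180 K, V₂ = 20.6 L.
W = PΔV = 514×(20.6−9.52) kPa·L = 5700 J.
ΔU = nCvΔT = 1.08×20.8×(1180−545) = 14300 J.
Q = ΔU + W = nCpΔT = 20000 J.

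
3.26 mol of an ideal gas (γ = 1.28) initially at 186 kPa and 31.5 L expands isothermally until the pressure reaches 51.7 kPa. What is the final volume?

T₁ = P₁V₁/(nR) = 186×31.5/(3.26×8.314) = 216 K.
Isothermal: T stays 216 K; PV = const ⇒ V₂ = 113 L, P₂ = 51.7 kPa.

113 L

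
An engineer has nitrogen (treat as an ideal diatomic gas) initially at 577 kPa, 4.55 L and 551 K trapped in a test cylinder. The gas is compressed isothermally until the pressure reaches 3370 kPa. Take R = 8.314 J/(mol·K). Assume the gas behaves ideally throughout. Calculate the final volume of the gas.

0.779 L

Isothermal: T stays 551 K; PV = const ⇒ V₂ = 0.779 L, P₂ = 3370 kPa.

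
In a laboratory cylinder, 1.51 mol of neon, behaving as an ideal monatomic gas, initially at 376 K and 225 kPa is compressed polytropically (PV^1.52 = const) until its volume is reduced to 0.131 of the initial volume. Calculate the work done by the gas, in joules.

V₁ = nRT₁/P₁ = 1.51×8.314×376/225 = 21.0 L.
Polytropic n=1.52: T₂ = T₁(V₁/V₂)^(n−1) = 376×(7.63)^0.52 = 1080 K; P₂ = P₁(V₁/V₂)^n = 4940 kPa.
W = (P₁V₁−P₂V₂)/(n−1) = (225×21.0−4940×2.75)/0.52 = -17000 J.

-17000 J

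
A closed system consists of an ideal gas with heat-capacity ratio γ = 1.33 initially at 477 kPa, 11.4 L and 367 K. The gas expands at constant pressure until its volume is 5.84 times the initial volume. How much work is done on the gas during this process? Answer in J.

-26300 J

n = P₁V₁/(RT₁) = 477×11.4/(8.314×367) = 1.78 mol.
Isobaric: P stays 477 kPa; V/T = const ⇒ T₂ = 2140 K, V₂ = 66.6 L.
W = PΔV = 477×(66.6−11.4) kPa·L = 26300 J.
Work done on the gas = −W_by = -26300 J.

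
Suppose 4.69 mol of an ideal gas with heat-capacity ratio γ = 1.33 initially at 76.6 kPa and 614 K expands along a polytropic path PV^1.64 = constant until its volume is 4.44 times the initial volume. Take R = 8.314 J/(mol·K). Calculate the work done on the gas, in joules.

V₁ = nRT₁/P₁ = 4.69×8.314×614/76.6 = 313 L.
Polytropic n=1.64: T₂ = T₁(V₁/V₂)^(n−1) = 614×(0.225)^0.64 = 237 K; P₂ = P₁(V₁/V₂)^n = 6.65 kPa.
W = (P₁V₁−P₂V₂)/(n−1) = (76.6×313−6.65×1390)/0.64 = 23000 J.
Work done on the gas = −W_by = -23000 J.

-23000 J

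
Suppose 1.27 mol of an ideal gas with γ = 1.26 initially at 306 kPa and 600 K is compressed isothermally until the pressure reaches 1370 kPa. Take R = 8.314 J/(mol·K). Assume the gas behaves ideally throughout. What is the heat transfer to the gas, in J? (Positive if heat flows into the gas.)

-9500 J

V₁ = nRT₁/P₁ = 1.27×8.314×600/306 = 20.7 L.
Isothermal: T stays 600 K; PV = const ⇒ V₂ = 4.62 L, P₂ = 1370 kPa.
ΔU = 0 (ideal gas, T constant).
W = nRT ln(V₂/V₁) = 1.27×8.314×600×ln(0.223) = -9500 J.
Q = ΔU + W = -9500 J.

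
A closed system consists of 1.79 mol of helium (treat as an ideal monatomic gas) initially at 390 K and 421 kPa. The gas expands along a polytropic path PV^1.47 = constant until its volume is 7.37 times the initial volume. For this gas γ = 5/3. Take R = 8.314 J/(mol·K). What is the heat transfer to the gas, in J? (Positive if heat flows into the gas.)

V₁ = nRT₁/P₁ = 1.79×8.314×390/421 = 13.8 L.
Polytropic n=1.47: T₂ = T₁(V₁/V₂)^(n−1) = 390×(0.136)^0.47 = 153 K; P₂ = P₁(V₁/V₂)^n = 22.3 kPa.
W = (P₁V₁−P₂V₂)/(n−1) = (421×13.8−22.3×102)/0.47 = 7520 J.
ΔU = nCvΔT = 1.79×12.5×(153−390) = -5300 J.
Q = ΔU + W = 2220 J.

2220 J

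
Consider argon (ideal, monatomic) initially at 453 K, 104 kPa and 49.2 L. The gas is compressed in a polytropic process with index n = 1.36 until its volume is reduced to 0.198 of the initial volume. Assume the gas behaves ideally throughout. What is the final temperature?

812 K

Polytropic n=1.36: T₂ = T₁(V₁/V₂)^(n−1) = 453×(5.05)^0.36 = 812 K; P₂ = P₁(V₁/V₂)^n = 941 kPa.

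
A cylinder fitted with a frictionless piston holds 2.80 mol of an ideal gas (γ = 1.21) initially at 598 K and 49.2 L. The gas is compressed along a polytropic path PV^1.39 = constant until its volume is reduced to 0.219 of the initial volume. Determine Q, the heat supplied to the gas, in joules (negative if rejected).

24700 J

P₁ = nRT₁/V₁ = 2.80×8.314×598/49.2 = 283 kPa.
Polytropic n=1.39: T₂ = T₁(V₁/V₂)^(n−1) = 598×(4.57)^0.39 = 1080 K; P₂ = P₁(V₁/V₂)^n = 2340 kPa.
W = (P₁V₁−P₂V₂)/(n−1) = (283×49.2−2340×10.8)/0.39 = -28800 J.
ΔU = nCvΔT = 2.80×39.6×(1080−598) = 53600 J.
Q = ΔU + W = 24700 J.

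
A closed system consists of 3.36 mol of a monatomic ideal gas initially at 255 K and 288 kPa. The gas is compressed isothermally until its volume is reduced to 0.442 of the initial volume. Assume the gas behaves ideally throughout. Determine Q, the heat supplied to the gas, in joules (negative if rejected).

V₁ = nRT₁/P₁ = 3.36×8.314×255/288 = 24.7 L.
Isothermal: T stays 255 K; PV = const ⇒ V₂ = 10.9 L, P₂ = 652 kPa.
ΔU = 0 (ideal gas, T constant).
W = nRT ln(V₂/V₁) = 3.36×8.314×255×ln(0.442) = -5820 J.
Q = ΔU + W = -5820 J.

-5820 J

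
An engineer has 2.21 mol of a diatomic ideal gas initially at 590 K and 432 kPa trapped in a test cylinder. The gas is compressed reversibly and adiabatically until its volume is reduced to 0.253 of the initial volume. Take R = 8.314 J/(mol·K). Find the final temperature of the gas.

1020 K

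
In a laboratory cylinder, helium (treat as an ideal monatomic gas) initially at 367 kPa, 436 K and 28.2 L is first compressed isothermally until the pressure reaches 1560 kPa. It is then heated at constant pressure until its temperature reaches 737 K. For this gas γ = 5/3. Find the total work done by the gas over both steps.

n = P₁V₁/(RT₁) = 367×28.2/(8.314×436) = 2.86 mol.
Step 1 — Isothermal: T stays 436 K; PV = const ⇒ V₂ = 6.63 L, P₂ = 1560 kPa.
ΔU = 0 (ideal gas, T constant).
W = nRT ln(V₂/V₁) = 2.86×8.314×436×ln(0.235) = -15000 J.
Q = ΔU + W = -15000 J.
State after step 1: P = 1560 kPa, V = 6.63 L, T = 436 K.
Step 2 — Isobaric: P stays 1560 kPa; V/T = const ⇒ T₂ = 737 K, V₂ = 11.2 L.
W = PΔV = 1560×(11.2−6.63) kPa·L = 7140 J.
ΔU = nCvΔT = 2.86×12.5×(737−436) = 10700 J.
Q = ΔU + W = nCpΔT = 17900 J.
Net over both steps: W = -7830 J, Q = 2890 J, ΔU = 10700 J.

-7830 J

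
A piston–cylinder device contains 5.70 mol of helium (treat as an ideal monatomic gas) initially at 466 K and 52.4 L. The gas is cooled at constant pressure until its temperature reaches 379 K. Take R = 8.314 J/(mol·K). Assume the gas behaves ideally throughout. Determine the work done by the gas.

P₁ = nRT₁/V₁ = 5.70×8.314×466/52.4 = 421 kPa.
Isobaric: P stays 421 kPa; V/T = const ⇒ T₂ = 379 K, V₂ = 42.6 L.
W = PΔV = 421×(42.6−52.4) kPa·L = -4120 J.

-4120 J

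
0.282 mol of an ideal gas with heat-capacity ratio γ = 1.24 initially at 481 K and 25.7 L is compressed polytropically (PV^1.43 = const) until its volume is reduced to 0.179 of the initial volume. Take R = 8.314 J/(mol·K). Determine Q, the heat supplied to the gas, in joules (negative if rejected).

2270 J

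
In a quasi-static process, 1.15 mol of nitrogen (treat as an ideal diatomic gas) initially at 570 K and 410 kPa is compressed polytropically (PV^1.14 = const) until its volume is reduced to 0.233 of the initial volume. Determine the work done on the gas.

V₁ = nRT₁/P₁ = 1.15×8.314×570/410 = 13.3 L.
Polytropic n=1.14: T₂ = T₁(V₁/V₂)^(n−1) = 570×(4.29)^0.14 = 699 K; P₂ = P₁(V₁/V₂)^n = 2160 kPa.
W = (P₁V₁−P₂V₂)/(n−1) = (410×13.3−2160×3.10)/0.14 = -8810 J.
Work done on the gas = −W_by = 8810 J.

8810 J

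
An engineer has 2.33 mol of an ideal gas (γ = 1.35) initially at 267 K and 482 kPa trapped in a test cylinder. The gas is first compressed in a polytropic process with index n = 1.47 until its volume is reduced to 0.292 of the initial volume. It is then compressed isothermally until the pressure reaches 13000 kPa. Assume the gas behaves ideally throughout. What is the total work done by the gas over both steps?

-22300 J

V₁ = nRT₁/P₁ = 2.33×8.314×267/482 = 10.7 L.
Step 1 — Polytropic n=1.47: T₂ = T₁(V₁/V₂)^(n−1) = 267×(3.42)^0.47 = 476 K; P₂ = P₁(V₁/V₂)^n = 2940 kPa.
W = (P₁V₁−P₂V₂)/(n−1) = (482×10.7−2940×3.13)/0.47 = -8620 J.
ΔU = nCvΔT = 2.33×23.8×(476−267) = 11600 J.
Q = ΔU + W = 2960 J.
State after step 1: P = 2940 kPa, V = 3.13 L, T = 476 K.
Step 2 — Isothermal: T stays 476 K; PV = const ⇒ V₂ = 0.710 L, P₂ = 13000 kPa.
ΔU = 0 (ideal gas, T constant).
W = nRT ln(V₂/V₁) = 2.33×8.314×476×ln(0.226) = -13700 J.
Q = ΔU + W = -13700 J.
Net over both steps: W = -22300 J, Q = -10700 J, ΔU = 11600 J.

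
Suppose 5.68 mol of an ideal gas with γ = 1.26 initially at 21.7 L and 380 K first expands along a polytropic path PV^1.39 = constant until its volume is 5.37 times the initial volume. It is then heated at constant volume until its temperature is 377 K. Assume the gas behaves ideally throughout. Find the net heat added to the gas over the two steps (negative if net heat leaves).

21600 J

P₁ = nRT₁/V₁ = 5.68×8.314×380/21.7 = 827 kPa.
Step 1 — Polytropic n=1.39: T₂ = T₁(V₁/V₂)^(n−1) = 380×(0.186)^0.39 = 197 K; P₂ = P₁(V₁/V₂)^n = 79.9 kPa.
W = (P₁V₁−P₂V₂)/(n−1) = (827×21.7−79.9×117)/0.39 = 22100 J.
ΔU = nCvΔT = 5.68×32.0×(197−380) = -33200 J.
Q = ΔU + W = -11100 J.
State after step 1: P = 79.9 kPa, V = 117 L, T = 197 K.
Step 2 — Isochoric: V stays 117 L; P/T = const ⇒ T₂ = 377 K, P₂ = 153 kPa.
W = 0 (no volume change).
ΔU = nCvΔT = 5.68×32.0×(377−197) = 32600 J.
Q = ΔU = 32600 J.
Net over both steps: W = 22100 J, Q = 21600 J, ΔU = -545 J.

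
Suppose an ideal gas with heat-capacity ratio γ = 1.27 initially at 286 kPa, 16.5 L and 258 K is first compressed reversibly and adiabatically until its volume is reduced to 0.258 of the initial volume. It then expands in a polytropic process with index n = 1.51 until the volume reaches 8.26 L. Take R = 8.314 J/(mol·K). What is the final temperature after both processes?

265 K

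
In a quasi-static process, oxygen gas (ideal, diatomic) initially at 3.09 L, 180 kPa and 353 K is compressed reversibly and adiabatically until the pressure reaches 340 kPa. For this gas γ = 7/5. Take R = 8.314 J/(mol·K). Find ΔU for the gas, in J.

n = P₁V₁/(RT₁) = 180×3.09/(8.314×353) = 0.190 mol.
Adiabatic: T₂/T₁ = (P₂/P₁)^((γ−1)/γ) ⇒ T₂ = 353×(1.89)^0.286 = 423 K; V₂ = 1.96 L.
For an ideal gas ΔU = nCvΔT with Cv = (5/2)R = 20.8 J/(mol·K).
ΔU = 0.190×20.8×(423−353) = 277 J.

277 J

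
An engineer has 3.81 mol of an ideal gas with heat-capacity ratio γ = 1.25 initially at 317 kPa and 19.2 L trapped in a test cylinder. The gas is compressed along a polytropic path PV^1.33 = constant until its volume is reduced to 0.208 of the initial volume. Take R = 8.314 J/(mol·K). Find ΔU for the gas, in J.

16500 J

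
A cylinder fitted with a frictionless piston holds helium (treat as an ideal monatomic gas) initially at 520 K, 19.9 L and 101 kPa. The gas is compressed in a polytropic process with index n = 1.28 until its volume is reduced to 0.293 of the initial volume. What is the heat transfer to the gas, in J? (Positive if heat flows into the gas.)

-1710 J

n = P₁V₁/(RT₁) = 101×19.9/(8.314×520) = 0.465 mol.
Polytropic n=1.28: T₂ = T₁(V₁/V₂)^(n−1) = 520×(3.41)^0.28 = 733 K; P₂ = P₁(V₁/V₂)^n = 486 kPa.
W = (P₁V₁−P₂V₂)/(n−1) = (101×19.9−486×5.83)/0.28 = -2940 J.
ΔU = nCvΔT = 0.465×12.5×(733−520) = 1240 J.
Q = ΔU + W = -1710 J.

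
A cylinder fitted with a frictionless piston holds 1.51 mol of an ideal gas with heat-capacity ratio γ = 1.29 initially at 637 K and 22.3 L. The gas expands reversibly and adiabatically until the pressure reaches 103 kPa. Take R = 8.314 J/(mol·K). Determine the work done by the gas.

6740 J

P₁ = nRT₁/V₁ = 1.51×8.314×637/22.3 = 359 kPa.
Adiabatic: T₂/T₁ = (P₂/P₁)^((γ−1)/γ) ⇒ T₂ = 637×(0.287)^0.225 = 481 K; V₂ = 58.7 L.
ΔU = nCvΔT = 1.51×28.7×(481−637) = -6740 J.
Q = 0 for an adiabatic process, so W = −ΔU = 6740 J.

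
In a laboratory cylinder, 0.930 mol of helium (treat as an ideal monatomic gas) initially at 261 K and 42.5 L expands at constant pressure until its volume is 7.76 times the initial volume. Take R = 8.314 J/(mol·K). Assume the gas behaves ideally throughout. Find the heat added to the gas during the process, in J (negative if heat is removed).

P₁ = nRT₁/V₁ = 0.930×8.314×261/42.5 = 47.5 kPa.
Isobaric: P stays 47.5 kPa; V/T = const ⇒ T₂ = 2030 K, V₂ = 330 L.
W = PΔV = 47.5×(330−42.5) kPa·L = 13600 J.
ΔU = nCvΔT = 0.930×12.5×(2030−261) = 20500 J.
Q = ΔU + W = nCpΔT = 34100 J.

34100 J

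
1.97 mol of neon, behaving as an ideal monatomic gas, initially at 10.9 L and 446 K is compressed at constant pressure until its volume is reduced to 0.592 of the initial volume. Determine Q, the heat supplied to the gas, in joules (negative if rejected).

-7450 J

P₁ = nRT₁/V₁ = 1.97×8.314×446/10.9 = 670 kPa.
Isobaric: P stays 670 kPa; V/T = const ⇒ T₂ = 264 K, V₂ = 6.45 L.
W = PΔV = 670×(6.45−10.9) kPa·L = -2980 J.
ΔU = nCvΔT = 1.97×12.5×(264−446) = -4470 J.
Q = ΔU + W = nCpΔT = -7450 J.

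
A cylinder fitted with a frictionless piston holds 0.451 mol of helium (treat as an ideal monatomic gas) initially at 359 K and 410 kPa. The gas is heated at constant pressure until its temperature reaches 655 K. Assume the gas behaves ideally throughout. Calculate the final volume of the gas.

5.99 L

V₁ = nRT₁/P₁ = 0.451×8.314×359/410 = 3.28 L.
Isobaric: P stays 410 kPa; V/T = const ⇒ T₂ = 655 K, V₂ = 5.99 L.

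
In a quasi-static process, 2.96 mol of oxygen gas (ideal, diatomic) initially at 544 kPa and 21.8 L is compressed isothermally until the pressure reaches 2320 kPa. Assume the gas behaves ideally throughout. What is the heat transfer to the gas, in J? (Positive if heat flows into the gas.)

-17200 J

T₁ = P₁V₁/(nR) = 544×21.8/(2.96×8.314) = 482 K.
Isothermal: T stays 482 K; PV = const ⇒ V₂ = 5.11 L, P₂ = 2320 kPa.
ΔU = 0 (ideal gas, T constant).
W = nRT ln(V₂/V₁) = 2.96×8.314×482×ln(0.234) = -17200 J.
Q = ΔU + W = -17200 J.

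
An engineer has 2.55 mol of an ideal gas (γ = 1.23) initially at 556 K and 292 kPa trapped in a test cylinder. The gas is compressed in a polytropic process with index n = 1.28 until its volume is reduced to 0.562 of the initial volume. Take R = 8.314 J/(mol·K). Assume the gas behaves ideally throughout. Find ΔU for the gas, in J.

V₁ = nRT₁/P₁ = 2.55×8.314×556/292 = 40.4 L.
Polytropic n=1.28: T₂ = T₁(V₁/V₂)^(n−1) = 556×(1.78)^0.28 = 653 K; P₂ = P₁(V₁/V₂)^n = 611 kPa.
For an ideal gas ΔU = nCvΔT with Cv = R/(γ−1) = 36.1 J/(mol·K).
ΔU = 2.55×36.1×(653−556) = 8970 J.

8970 J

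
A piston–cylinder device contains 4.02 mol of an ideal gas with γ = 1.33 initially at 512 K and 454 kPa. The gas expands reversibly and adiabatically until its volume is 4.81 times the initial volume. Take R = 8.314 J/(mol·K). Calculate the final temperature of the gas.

V₁ = nRT₁/P₁ = 4.02×8.314×512/454 = 37.7 L.
Adiabatic: TV^(γ−1) = const ⇒ T₂ = 512×(0.208)^0.330 = 305 K; PV^γ = const ⇒ P₂ = 56.2 kPa.

305 K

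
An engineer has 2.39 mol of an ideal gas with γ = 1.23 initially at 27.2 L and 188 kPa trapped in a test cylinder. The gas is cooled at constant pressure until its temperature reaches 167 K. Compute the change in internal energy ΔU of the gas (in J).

T₁ = P₁V₁/(nR) = 188×27.2/(2.39×8.314) = 257 K.
Isobaric: P stays 188 kPa; V/T = const ⇒ T₂ = 167 K, V₂ = 17.7 L.
For an ideal gas ΔU = nCvΔT with Cv = R/(γ−1) = 36.1 J/(mol·K).
ΔU = 2.39×36.1×(167−257) = -7810 J.

-7810 J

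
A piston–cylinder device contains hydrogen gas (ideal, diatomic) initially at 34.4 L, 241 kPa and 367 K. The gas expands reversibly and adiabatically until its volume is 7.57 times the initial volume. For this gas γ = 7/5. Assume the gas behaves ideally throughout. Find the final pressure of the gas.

Adiabatic: TV^(γ−1) = const ⇒ T₂ = 367×(0.132)^0.400 = 163 K; PV^γ = const ⇒ P₂ = 14.2 kPa.

14.2 kPa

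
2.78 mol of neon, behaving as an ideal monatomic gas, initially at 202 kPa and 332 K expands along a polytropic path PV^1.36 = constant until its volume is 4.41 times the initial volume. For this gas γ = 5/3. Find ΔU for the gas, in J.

V₁ = nRT₁/P₁ = 2.78×8.314×332/202 = 38.0 L.
Polytropic n=1.36: T₂ = T₁(V₁/V₂)^(n−1) = 332×(0.227)^0.36 = 195 K; P₂ = P₁(V₁/V₂)^n = 26.8 kPa.
For an ideal gas ΔU = nCvΔT with Cv = (3/2)R = 12.5 J/(mol·K).
ΔU = 2.78×12.5×(195−332) = -4760 J.

-4760 J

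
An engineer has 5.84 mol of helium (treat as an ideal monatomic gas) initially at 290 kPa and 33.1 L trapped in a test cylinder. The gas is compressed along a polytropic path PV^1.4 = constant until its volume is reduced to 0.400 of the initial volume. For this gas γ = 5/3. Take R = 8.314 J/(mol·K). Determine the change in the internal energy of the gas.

T₁ = P₁V₁/(nR) = 290×33.1/(5.84×8.314) = 198 K.
Polytropic n=1.4: T₂ = T₁(V₁/V₂)^(n−1) = 198×(2.50)^0.40 = 285 K; P₂ = P₁(V₁/V₂)^n = 1050 kPa.
For an ideal gas ΔU = nCvΔT with Cv = (3/2)R = 12.5 J/(mol·K).
ΔU = 5.84×12.5×(285−198) = 6370 J.

6370 J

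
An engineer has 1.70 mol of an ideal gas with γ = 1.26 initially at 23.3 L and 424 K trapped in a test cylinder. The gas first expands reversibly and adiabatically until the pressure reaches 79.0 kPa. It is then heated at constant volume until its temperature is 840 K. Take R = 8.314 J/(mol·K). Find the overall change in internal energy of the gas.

P₁ = nRT₁/V₁ = 1.70×8.314×424/23.3 = 257 kPa.
Step 1 — Adiabatic: T₂/T₁ = (P₂/P₁)^((γ−1)/γ) ⇒ T₂ = 424×(0.307)^0.206 = 332 K; V₂ = 59.5 L.
ΔU = nCvΔT = 1.70×32.0×(332−424) = -4980 J.
Q = 0 for an adiabatic process, so W = −ΔU = 4980 J.
State after step 1: P = 79.0 kPa, V = 59.5 L, T = 332 K.
Step 2 — Isochoric: V stays 59.5 L; P/T = const ⇒ T₂ = 840 K, P₂ = 200 kPa.
W = 0 (no volume change).
ΔU = nCvΔT = 1.70×32.0×(840−332) = 27600 J.
Q = ΔU = 27600 J.
Net over both steps: W = 4980 J, Q = 27600 J, ΔU = 22600 J.

22600 J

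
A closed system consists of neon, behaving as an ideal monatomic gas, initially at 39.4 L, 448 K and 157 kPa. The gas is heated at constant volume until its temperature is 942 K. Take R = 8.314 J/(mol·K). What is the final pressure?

330 kPa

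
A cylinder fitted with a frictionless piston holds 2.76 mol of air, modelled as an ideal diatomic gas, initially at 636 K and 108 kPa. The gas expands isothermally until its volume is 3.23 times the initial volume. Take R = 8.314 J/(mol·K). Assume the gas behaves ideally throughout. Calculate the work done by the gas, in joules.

V₁ = nRT₁/P₁ = 2.76×8.314×636/108 = 135 L.
Isothermal: T stays 636 K; PV = const ⇒ V₂ = 436 L, P₂ = 33.4 kPa.
W = nRT ln(V₂/V₁) = 2.76×8.314×636×ln(3.23) = 17100 J.

17100 J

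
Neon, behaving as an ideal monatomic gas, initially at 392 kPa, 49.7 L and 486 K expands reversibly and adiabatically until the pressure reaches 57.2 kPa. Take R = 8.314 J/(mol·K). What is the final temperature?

Adiabatic: T₂/T₁ = (P₂/P₁)^((γ−1)/γ) ⇒ T₂ = 486×(0.146)^0.400 = 225 K; V₂ = 158 L.

225 K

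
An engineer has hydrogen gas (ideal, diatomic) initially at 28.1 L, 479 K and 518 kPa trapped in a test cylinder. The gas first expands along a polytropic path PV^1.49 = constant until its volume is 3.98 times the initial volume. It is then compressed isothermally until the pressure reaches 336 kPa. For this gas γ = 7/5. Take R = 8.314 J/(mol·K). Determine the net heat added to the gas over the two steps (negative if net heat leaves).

n = P₁V₁/(RT₁) = 518×28.1/(8.314×479) = 3.66 mol.
Step 1 — Polytropic n=1.49: T₂ = T₁(V₁/V₂)^(n−1) = 479×(0.251)^0.49 = 243 K; P₂ = P₁(V₁/V₂)^n = 66.1 kPa.
W = (P₁V₁−P₂V₂)/(n−1) = (518×28.1−66.1×112)/0.49 = 14600 J.
ΔU = nCvΔT = 3.66×20.8×(243−479) = -17900 J.
Q = ΔU + W = -3290 J.
State after step 1: P = 66.1 kPa, V = 112 L, T = 243 K.
Step 2 — Isothermal: T stays 243 K; PV = const ⇒ V₂ = 22.0 L, P₂ = 336 kPa.
ΔU = 0 (ideal gas, T constant).
W = nRT ln(V₂/V₁) = 3.66×8.314×243×ln(0.197) = -12000 J.
Q = ΔU + W = -12000 J.
Net over both steps: W = 2590 J, Q = -15300 J, ΔU = -17900 J.

-15300 J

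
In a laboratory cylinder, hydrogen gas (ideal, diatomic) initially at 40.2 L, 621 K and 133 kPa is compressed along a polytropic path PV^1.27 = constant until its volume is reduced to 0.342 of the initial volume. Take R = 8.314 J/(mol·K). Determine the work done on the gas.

6650 J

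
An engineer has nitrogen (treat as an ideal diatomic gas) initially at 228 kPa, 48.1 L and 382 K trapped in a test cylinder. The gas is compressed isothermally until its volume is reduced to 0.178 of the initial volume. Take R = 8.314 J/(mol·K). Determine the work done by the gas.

n = P₁V₁/(RT₁) = 228×48.1/(8.314×382) = 3.45 mol.
Isothermal: T stays 382 K; PV = const ⇒ V₂ = 8.56 L, P₂ = 1280 kPa.
W = nRT ln(V₂/V₁) = 3.45×8.314×382×ln(0.178) = -18900 J.

-18900 J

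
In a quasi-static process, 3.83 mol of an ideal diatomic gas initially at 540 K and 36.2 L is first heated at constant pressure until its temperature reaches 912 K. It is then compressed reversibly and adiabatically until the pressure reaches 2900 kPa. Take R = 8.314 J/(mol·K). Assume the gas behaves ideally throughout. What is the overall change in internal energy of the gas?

P₁ = nRT₁/V₁ = 3.83×8.314×540/36.2 = 475 kPa.
Step 1 — Isobaric: P stays 475 kPa; V/T = const ⇒ T₂ = 912 K, V₂ = 61.1 L.
W = PΔV = 475×(61.1−36.2) kPa·L = 11800 J.
ΔU = nCvΔT = 3.83×20.8×(912−540) = 29600 J.
Q = ΔU + W = nCpΔT = 41500 J.
State after step 1: P = 475 kPa, V = 61.1 L, T = 912 K.
Step 2 — Adiabatic: T₂/T₁ = (P₂/P₁)^((γ−1)/γ) ⇒ T₂ = 912×(6.11)^0.286 = 1530 K; V₂ = 16.8 L.
ΔU = nCvΔT = 3.83×20.8×(1530−912) = 49100 J.
Q = 0 for an adiabatic process, so W = −ΔU = -49100 J.
Net over both steps: W = -37300 J, Q = 41500 J, ΔU = 78800 J.

78800 J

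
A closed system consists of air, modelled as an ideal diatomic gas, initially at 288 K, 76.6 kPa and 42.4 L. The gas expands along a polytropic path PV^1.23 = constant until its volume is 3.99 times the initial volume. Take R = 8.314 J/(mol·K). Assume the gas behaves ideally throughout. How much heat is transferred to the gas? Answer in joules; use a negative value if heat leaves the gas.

1640 J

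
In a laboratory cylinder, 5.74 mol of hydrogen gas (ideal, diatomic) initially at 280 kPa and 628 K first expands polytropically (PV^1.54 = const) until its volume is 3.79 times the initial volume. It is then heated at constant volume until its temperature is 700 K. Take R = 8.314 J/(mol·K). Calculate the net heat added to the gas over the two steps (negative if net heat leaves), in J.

37100 J

V₁ = nRT₁/P₁ = 5.74×8.314×628/280 = 107 L.
Step 1 — Polytropic n=1.54: T₂ = T₁(V₁/V₂)^(n−1) = 628×(0.264)^0.54 = 306 K; P₂ = P₁(V₁/V₂)^n = 36.0 kPa.
W = (P₁V₁−P₂V₂)/(n−1) = (280×107−36.0×406)/0.54 = 28500 J.
ΔU = nCvΔT = 5.74×20.8×(306−628) = -38400 J.
Q = ΔU + W = -9960 J.
State after step 1: P = 36.0 kPa, V = 406 L, T = 306 K.
Step 2 — Isochoric: V stays 406 L; P/T = const ⇒ T₂ = 700 K, P₂ = 82.3 kPa.
W = 0 (no volume change).
ΔU = nCvΔT = 5.74×20.8×(700−306) = 47000 J.
Q = ΔU = 47000 J.
Net over both steps: W = 28500 J, Q = 37100 J, ΔU = 8590 J.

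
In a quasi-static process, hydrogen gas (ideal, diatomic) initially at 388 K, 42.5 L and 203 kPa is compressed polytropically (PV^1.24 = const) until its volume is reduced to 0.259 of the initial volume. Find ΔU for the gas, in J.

n = P₁V₁/(RT₁) = 203×42.5/(8.314×388) = 2.67 mol.
Polytropic n=1.24: T₂ = T₁(V₁/V₂)^(n−1) = 388×(3.86)^0.24 = 537 K; P₂ = P₁(V₁/V₂)^n = 1080 kPa.
For an ideal gas ΔU = nCvΔT with Cv = (5/2)R = 20.8 J/(mol·K).
ΔU = 2.67×20.8×(537−388) = 8260 J.

8260 J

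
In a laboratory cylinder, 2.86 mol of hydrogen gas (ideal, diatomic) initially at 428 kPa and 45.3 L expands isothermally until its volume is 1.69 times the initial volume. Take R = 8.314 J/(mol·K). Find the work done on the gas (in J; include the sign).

-10200 J

T₁ = P₁V₁/(nR) = 428×45.3/(2.86×8.314) = 815 K.
Isothermal: T stays 815 K; PV = const ⇒ V₂ = 76.6 L, P₂ = 253 kPa.
W = nRT ln(V₂/V₁) = 2.86×8.314×815×ln(1.69) = 10200 J.
Work done on the gas = −W_by = -10200 J.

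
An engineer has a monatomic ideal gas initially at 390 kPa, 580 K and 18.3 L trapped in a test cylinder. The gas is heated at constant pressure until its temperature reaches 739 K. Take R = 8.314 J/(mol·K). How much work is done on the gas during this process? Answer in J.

n = P₁V₁/(RT₁) = 390×18.3/(8.314×580) = 1.48 mol.
Isobaric: P stays 390 kPa; V/T = const ⇒ T₂ = 739 K, V₂ = 23.3 L.
W = PΔV = 390×(23.3−18.3) kPa·L = 1960 J.
Work done on the gas = −W_by = -1960 J.

-1960 J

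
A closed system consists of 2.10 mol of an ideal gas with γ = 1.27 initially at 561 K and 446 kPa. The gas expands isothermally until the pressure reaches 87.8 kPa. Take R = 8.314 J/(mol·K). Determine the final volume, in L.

112 L

V₁ = nRT₁/P₁ = 2.10×8.314×561/446 = 22.0 L.
Isothermal: T stays 561 K; PV = const ⇒ V₂ = 112 L, P₂ = 87.8 kPa.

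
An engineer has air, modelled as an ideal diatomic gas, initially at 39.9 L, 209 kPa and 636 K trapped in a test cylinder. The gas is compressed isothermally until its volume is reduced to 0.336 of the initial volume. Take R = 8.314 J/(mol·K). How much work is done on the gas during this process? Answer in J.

9090 J

n = P₁V₁/(RT₁) = 209×39.9/(8.314×636) = 1.58 mol.
Isothermal: T stays 636 K; PV = const ⇒ V₂ = 13.4 L, P₂ = 622 kPa.
W = nRT ln(V₂/V₁) = 1.58×8.314×636×ln(0.336) = -9090 J.
Work done on the gas = −W_by = 9090 J.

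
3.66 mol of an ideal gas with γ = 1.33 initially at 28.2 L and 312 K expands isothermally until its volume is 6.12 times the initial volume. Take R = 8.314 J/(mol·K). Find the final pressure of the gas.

55.0 kPa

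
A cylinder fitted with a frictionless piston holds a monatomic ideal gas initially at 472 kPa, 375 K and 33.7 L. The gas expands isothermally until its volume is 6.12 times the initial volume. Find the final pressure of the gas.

77.1 kPa

Isothermal: T stays 375 K; PV = const ⇒ V₂ = 206 L, P₂ = 77.1 kPa.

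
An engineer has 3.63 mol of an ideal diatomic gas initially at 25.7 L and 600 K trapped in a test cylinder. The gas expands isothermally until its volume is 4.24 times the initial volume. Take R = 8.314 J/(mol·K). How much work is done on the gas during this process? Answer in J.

P₁ = nRT₁/V₁ = 3.63×8.314×600/25.7 = 705 kPa.
Isothermal: T stays 600 K; PV = const ⇒ V₂ = 109 L, P₂ = 166 kPa.
W = nRT ln(V₂/V₁) = 3.63×8.314×600×ln(4.24) = 26200 J.
Work done on the gas = −W_by = -26200 J.

-26200 J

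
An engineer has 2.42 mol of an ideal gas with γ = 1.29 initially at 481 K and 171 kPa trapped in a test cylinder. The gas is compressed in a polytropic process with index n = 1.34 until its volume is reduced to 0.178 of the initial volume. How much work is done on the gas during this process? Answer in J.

V₁ = nRT₁/P₁ = 2.42×8.314×481/171 = 56.6 L.
Polytropic n=1.34: T₂ = T₁(V₁/V₂)^(n−1) = 481×(5.62)^0.34 = 865 K; P₂ = P₁(V₁/V₂)^n = 1730 kPa.
W = (P₁V₁−P₂V₂)/(n−1) = (171×56.6−1730×10.1)/0.34 = -22700 J.
Work done on the gas = −W_by = 22700 J.

22700 J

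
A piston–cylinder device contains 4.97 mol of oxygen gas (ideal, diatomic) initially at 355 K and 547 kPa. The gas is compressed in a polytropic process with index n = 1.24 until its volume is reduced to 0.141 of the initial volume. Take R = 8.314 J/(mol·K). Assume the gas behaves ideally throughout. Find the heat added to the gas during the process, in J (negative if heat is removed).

-14700 J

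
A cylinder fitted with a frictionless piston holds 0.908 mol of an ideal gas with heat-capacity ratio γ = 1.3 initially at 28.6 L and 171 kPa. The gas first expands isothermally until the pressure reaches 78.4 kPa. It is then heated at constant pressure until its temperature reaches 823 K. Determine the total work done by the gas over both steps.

T₁ = P₁V₁/(nR) = 171×28.6/(0.908×8.314) = 648 K.
Step 1 — Isothermal: T stays 648 K; PV = const ⇒ V₂ = 62.4 L, P₂ = 78.4 kPa.
ΔU = 0 (ideal gas, T constant).
W = nRT ln(V₂/V₁) = 0.908×8.314×648×ln(2.18) = 3810 J.
Q = ΔU + W = 3810 J.
State after step 1: P = 78.4 kPa, V = 62.4 L, T = 648 K.
Step 2 — Isobaric: P stays 78.4 kPa; V/T = const ⇒ T₂ = 823 K, V₂ = 79.2 L.
W = PΔV = 78.4×(79.2−62.4) kPa·L = 1320 J.
ΔU = nCvΔT = 0.908×27.7×(823−648) = 4410 J.
Q = ΔU + W = nCpΔT = 5730 J.
Net over both steps: W = 5140 J, Q = 9540 J, ΔU = 4410 J.

5140 J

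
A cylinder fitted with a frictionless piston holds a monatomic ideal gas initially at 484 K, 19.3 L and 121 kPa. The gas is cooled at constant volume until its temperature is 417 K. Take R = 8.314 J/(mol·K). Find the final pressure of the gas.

104 kPa

Isochoric: V stays 19.3 L; P/T = const ⇒ T₂ = 417 K, P₂ = 104 kPa.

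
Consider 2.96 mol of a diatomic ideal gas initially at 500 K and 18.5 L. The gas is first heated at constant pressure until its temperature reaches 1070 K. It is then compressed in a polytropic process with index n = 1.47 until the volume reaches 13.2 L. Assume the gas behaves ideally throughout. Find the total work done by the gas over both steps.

P₁ = nRT₁/V₁ = 2.96×8.314×500/18.5 = 665 kPa.
Step 1 — Isobaric: P stays 665 kPa; V/T = const ⇒ T₂ = 1070 K, V₂ = 39.6 L.
W = PΔV = 665×(39.6−18.5) kPa·L = 14000 J.
ΔU = nCvΔT = 2.96×20.8×(1070−500) = 35100 J.
Q = ΔU + W = nCpΔT = 49100 J.
State after step 1: P = 665 kPa, V = 39.6 L, T = 1070 K.
Step 2 — Polytropic n=1.47: T₂ = T₁(V₁/V₂)^(n−1) = 1070×(3.00)^0.47 = 1790 K; P₂ = P₁(V₁/V₂)^n = 3340 kPa.
W = (P₁V₁−P₂V₂)/(n−1) = (665×39.6−3340×13.2)/0.47 = -37900 J.
ΔU = nCvΔT = 2.96×20.8×(1790−1070) = 44500 J.
Q = ΔU + W = 6620 J.
Net over both steps: W = -23800 J, Q = 55700 J, ΔU = 79500 J.

-23800 J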